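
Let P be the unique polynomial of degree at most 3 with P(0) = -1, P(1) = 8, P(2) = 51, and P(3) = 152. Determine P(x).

Using the Lagrange interpolation formula with nodes 0, 1, 2, 3:
  L_0(x) = (x - 1)(x - 2)(x - 3) / -6
  L_1(x) = x(x - 2)(x - 3) / 2
  L_2(x) = x(x - 1)(x - 3) / -2
  L_3(x) = x(x - 1)(x - 2) / 6
Then P(x) = -1·L_0(x) + 8·L_1(x) + 51·L_2(x) + 152·L_3(x).
Expanding and collecting terms gives P(x) = 4x³ + 5x² - 1.
Check: P(2) = 51. ✓

P(x) = 4x^3 + 5x^2 - 1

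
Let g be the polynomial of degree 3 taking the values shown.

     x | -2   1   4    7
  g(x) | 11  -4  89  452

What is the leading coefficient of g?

Write g(x) = ax^3 + bx^2 + cx + d. Substituting each data point gives a linear system:
  -8a + 4b - 2c + d = 11
  a + b + c + d = -4
  64a + 16b + 4c + d = 89
  343a + 49b + 7c + d = 452
Solving the system yields a = 1, b = 3, c = -5, d = -3.
So g(x) = x^3 + 3x^2 - 5x - 3.
The leading coefficient is 1.

1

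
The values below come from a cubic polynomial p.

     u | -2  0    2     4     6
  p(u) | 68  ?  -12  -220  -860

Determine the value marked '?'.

4

On equispaced nodes a degree-3 polynomial has vanishing fourth forward difference, so
  p(-2) - 4·p(0) + 6·p(2) - 4·p(4) + p(6) = 0.
Substituting the known values and solving for p(0):
  -4·p(0) = -16
  p(0) = 4.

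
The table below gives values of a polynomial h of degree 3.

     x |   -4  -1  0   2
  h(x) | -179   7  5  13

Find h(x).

Using the Lagrange interpolation formula with nodes -4, -1, 0, 2:
  L_0(x) = (x + 1)x(x - 2) / -72
  L_1(x) = (x + 4)x(x - 2) / 9
  L_2(x) = (x + 4)(x + 1)(x - 2) / -8
  L_3(x) = (x + 4)(x + 1)x / 36
Then h(x) = -179·L_0(x) + 7·L_1(x) + 5·L_2(x) + 13·L_3(x).
Expanding and collecting terms gives h(x) = 3x^3 - x^2 - 6x + 5.
Check: h(-1) = 7. ✓

h(x) = 3x^3 - x^2 - 6x + 5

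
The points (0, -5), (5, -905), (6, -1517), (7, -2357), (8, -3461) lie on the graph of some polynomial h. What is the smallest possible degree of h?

3

Divided differences on the nodes 0, 5, 6, 7, 8:
  order 0: -5  -905  -1517  -2357  -3461
  order 1: -180  -612  -840  -1104
  order 2: -72  -114  -132
  order 3: -6  -6
  order 4: 0
The order-3 divided differences are all -6 (nonzero) and every higher order vanishes, so the data lies on a polynomial of degree exactly 3.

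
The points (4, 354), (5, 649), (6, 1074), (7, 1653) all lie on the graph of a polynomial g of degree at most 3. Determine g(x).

Using the Lagrange interpolation formula with nodes 4, 5, 6, 7:
  L_0(x) = (x - 5)(x - 6)(x - 7) / -6
  L_1(x) = (x - 4)(x - 6)(x - 7) / 2
  L_2(x) = (x - 4)(x - 5)(x - 7) / -2
  L_3(x) = (x - 4)(x - 5)(x - 6) / 6
Then g(x) = 354·L_0(x) + 649·L_1(x) + 1074·L_2(x) + 1653·L_3(x).
Expanding and collecting terms gives g(x) = 4x^3 + 5x^2 + 6x - 6.
Check: g(7) = 1653. ✓

g(x) = 4x^3 + 5x^2 + 6x - 6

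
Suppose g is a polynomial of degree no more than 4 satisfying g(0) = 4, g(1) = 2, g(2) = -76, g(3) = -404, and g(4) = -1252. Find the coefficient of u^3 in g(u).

-5

Write g(u) = au^4 + bu^3 + cu^2 + du + e. Substituting each data point gives a linear system:
  e = 4
  a + b + c + d + e = 2
  16a + 8b + 4c + 2d + e = -76
  81a + 27b + 9c + 3d + e = -404
  256a + 64b + 16c + 4d + e = -1252
Solving the system yields a = -4, b = -5, c = 5, d = 2, e = 4.
So g(u) = -4u^4 - 5u^3 + 5u^2 + 2u + 4.
The coefficient of u^3 is -5.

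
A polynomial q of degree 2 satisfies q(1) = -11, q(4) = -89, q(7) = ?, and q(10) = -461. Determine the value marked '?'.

On equispaced nodes a degree-2 polynomial has vanishing third forward difference, so
  - q(1) + 3·q(4) - 3·q(7) + q(10) = 0.
Substituting the known values and solving for q(7):
  -3·q(7) = 717
  q(7) = -239.

-239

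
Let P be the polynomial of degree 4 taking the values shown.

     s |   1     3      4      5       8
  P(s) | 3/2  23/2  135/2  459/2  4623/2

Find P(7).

Write P(s) = as^4 + bs^3 + cs^2 + ds + e. Substituting each data point gives a linear system:
  a + b + c + d + e = 3/2
  81a + 27b + 9c + 3d + e = 23/2
  256a + 64b + 16c + 4d + e = 135/2
  625a + 125b + 25c + 5d + e = 459/2
  4096a + 512b + 64c + 8d + e = 4623/2
Solving the system yields a = 1, b = -4, c = 4, d = 1, e = -1/2.
So P(s) = s^4 - 4s^3 + 4s^2 + s - 1/2.
Then P(7) = 2463/2.

2463/2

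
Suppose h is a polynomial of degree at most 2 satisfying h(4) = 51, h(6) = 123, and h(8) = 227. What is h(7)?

Using the Lagrange interpolation formula with nodes 4, 6, 8:
  L_0(x) = (x - 6)(x - 8) / 8
  L_1(x) = (x - 4)(x - 8) / -4
  L_2(x) = (x - 4)(x - 6) / 8
Then h(x) = 51·L_0(x) + 123·L_1(x) + 227·L_2(x).
Expanding and collecting terms gives h(x) = 4x² - 4x + 3.
Evaluating at x = 7: h(7) = 171.

171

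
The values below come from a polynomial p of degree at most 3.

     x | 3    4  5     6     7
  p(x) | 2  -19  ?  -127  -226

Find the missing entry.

-60

On equispaced nodes a degree-3 polynomial has vanishing fourth forward difference, so
  p(3) - 4·p(4) + 6·p(5) - 4·p(6) + p(7) = 0.
Substituting the known values and solving for p(5):
  6·p(5) = -360
  p(5) = -60.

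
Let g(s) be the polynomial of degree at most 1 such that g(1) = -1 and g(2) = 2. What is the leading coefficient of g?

3

Write g(s) = as + b. Substituting each data point gives a linear system:
  a + b = -1
  2a + b = 2
Solving the system yields a = 3, b = -4.
So g(s) = 3s - 4.
The leading coefficient is 3.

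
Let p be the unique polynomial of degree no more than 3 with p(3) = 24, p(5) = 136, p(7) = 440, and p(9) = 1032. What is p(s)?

p(s) = 2s^3 - 6s^2 + 6s + 6

Write p(s) = as^3 + bs^2 + cs + d. Substituting each data point gives a linear system:
  27a + 9b + 3c + d = 24
  125a + 25b + 5c + d = 136
  343a + 49b + 7c + d = 440
  729a + 81b + 9c + d = 1032
Solving the system yields a = 2, b = -6, c = 6, d = 6.
So p(s) = 2s³ - 6s² + 6s + 6.
Check: p(7) = 440. ✓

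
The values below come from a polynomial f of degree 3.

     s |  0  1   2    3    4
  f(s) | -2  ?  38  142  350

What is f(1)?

2

The 4 known points determine the degree-3 polynomial uniquely.
Write f(s) = as^3 + bs^2 + cs + d. Substituting each data point gives a linear system:
  d = -2
  8a + 4b + 2c + d = 38
  27a + 9b + 3c + d = 142
  64a + 16b + 4c + d = 350
Solving the system yields a = 6, b = -2, c = 0, d = -2.
So f(s) = 6s^3 - 2s^2 - 2.
Then f(1) = 2.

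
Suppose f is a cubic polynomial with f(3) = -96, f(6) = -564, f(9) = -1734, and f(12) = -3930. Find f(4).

-194

Forward differences of the values at s = 3, 6, 9, 12:
  f  : -96  -564  -1734  -3930
  Δ  : -468  -1170  -2196
  Δ^2: -702  -1026
  Δ^3: -324
The third differences are constant, confirming degree 3.
Interpolating (Newton forward form) and evaluating at s = 4 gives f(4) = -194.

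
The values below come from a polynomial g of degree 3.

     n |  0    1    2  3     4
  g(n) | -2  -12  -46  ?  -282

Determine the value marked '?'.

On equispaced nodes a degree-3 polynomial has vanishing fourth forward difference, so
  g(0) - 4·g(1) + 6·g(2) - 4·g(3) + g(4) = 0.
Substituting the known values and solving for g(3):
  -4·g(3) = 512
  g(3) = -128.

-128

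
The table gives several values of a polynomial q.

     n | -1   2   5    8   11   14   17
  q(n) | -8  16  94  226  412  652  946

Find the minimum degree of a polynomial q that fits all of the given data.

2

Forward differences of the values at n = -1, 2, 5, 8, 11, 14, 17:
  q  : -8  16  94  226  412  652  946
  Δ  : 24  78  132  186  240  294
  Δ^2: 54  54  54  54  54
  Δ^3: 0  0  0  0
  Δ^4: 0  0  0
  Δ^5: 0  0
  Δ^6: 0
The second differences are constant (54) and nonzero, while all higher differences vanish, so the minimal degree is 2.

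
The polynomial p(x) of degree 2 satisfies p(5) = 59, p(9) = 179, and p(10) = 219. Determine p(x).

Using the Lagrange interpolation formula with nodes 5, 9, 10:
  L_0(x) = (x - 9)(x - 10) / 20
  L_1(x) = (x - 5)(x - 10) / -4
  L_2(x) = (x - 5)(x - 9) / 5
Then p(x) = 59·L_0(x) + 179·L_1(x) + 219·L_2(x).
Expanding and collecting terms gives p(x) = 2x² + 2x - 1.
Check: p(5) = 59. ✓

p(x) = 2x^2 + 2x - 1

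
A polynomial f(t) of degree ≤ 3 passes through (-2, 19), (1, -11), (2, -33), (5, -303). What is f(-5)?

247

Write f(t) = at^3 + bt^2 + ct + d. Substituting each data point gives a linear system:
  -8a + 4b - 2c + d = 19
  a + b + c + d = -11
  8a + 4b + 2c + d = -33
  125a + 25b + 5c + d = -303
Solving the system yields a = -2, b = -1, c = -5, d = -3.
So f(t) = -2t^3 - t^2 - 5t - 3.
Then f(-5) = 247.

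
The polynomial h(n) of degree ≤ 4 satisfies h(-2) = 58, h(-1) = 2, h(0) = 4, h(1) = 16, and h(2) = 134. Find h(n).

Write h(n) = an^4 + bn^3 + cn^2 + dn + e. Substituting each data point gives a linear system:
  16a - 8b + 4c - 2d + e = 58
  a - b + c - d + e = 2
  e = 4
  a + b + c + d + e = 16
  16a + 8b + 4c + 2d + e = 134
Solving the system yields a = 6, b = 4, c = -1, d = 3, e = 4.
So h(n) = 6n^4 + 4n^3 - n^2 + 3n + 4.
Check: h(2) = 134. ✓

h(n) = 6n^4 + 4n^3 - n^2 + 3n + 4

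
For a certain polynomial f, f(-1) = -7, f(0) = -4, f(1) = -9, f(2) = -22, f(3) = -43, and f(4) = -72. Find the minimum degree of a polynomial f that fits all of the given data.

Forward differences of the values at t = -1, 0, 1, 2, 3, 4:
  f  : -7  -4  -9  -22  -43  -72
  Δ  : 3  -5  -13  -21  -29
  Δ^2: -8  -8  -8  -8
  Δ^3: 0  0  0
  Δ^4: 0  0
  Δ^5: 0
The second differences are constant (-8) and nonzero, while all higher differences vanish, so the minimal degree is 2.

2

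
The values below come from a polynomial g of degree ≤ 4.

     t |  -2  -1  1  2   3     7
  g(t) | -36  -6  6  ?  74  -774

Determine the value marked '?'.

The 5 known points determine the degree-4 polynomial uniquely.
Write g(t) = at^4 + bt^3 + ct^2 + dt + e. Substituting each data point gives a linear system:
  16a - 8b + 4c - 2d + e = -36
  a - b + c - d + e = -6
  a + b + c + d + e = 6
  81a + 27b + 9c + 3d + e = 74
  2401a + 343b + 49c + 7d + e = -774
Solving the system yields a = -1, b = 4, c = 5, d = 2, e = -4.
So g(t) = -t^4 + 4t^3 + 5t^2 + 2t - 4.
Then g(2) = 36.

36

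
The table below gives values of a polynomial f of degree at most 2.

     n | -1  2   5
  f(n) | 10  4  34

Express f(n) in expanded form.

f(n) = 2n^2 - 4n + 4

Write f(n) = an^2 + bn + c. Substituting each data point gives a linear system:
  a - b + c = 10
  4a + 2b + c = 4
  25a + 5b + c = 34
Solving the system yields a = 2, b = -4, c = 4.
So f(n) = 2n² - 4n + 4.
Check: f(-1) = 10. ✓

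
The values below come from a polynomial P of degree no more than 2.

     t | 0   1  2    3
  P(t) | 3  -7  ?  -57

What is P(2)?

The 3 known points determine the degree-2 polynomial uniquely.
Write P(t) = at^2 + bt + c. Substituting each data point gives a linear system:
  c = 3
  a + b + c = -7
  9a + 3b + c = -57
Solving the system yields a = -5, b = -5, c = 3.
So P(t) = -5t^2 - 5t + 3.
Then P(2) = -27.

-27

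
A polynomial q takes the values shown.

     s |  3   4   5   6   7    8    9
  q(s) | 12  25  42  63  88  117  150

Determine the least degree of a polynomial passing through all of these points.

2

Forward differences of the values at s = 3, 4, 5, 6, 7, 8, 9:
  q  : 12  25  42  63  88  117  150
  Δ  : 13  17  21  25  29  33
  Δ^2: 4  4  4  4  4
  Δ^3: 0  0  0  0
  Δ^4: 0  0  0
  Δ^5: 0  0
  Δ^6: 0
The second differences are constant (4) and nonzero, while all higher differences vanish, so the minimal degree is 2.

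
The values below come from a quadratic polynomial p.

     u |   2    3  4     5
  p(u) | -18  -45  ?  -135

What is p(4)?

The 3 known points determine the degree-2 polynomial uniquely.
Write p(u) = au^2 + bu + c. Substituting each data point gives a linear system:
  4a + 2b + c = -18
  9a + 3b + c = -45
  25a + 5b + c = -135
Solving the system yields a = -6, b = 3, c = 0.
So p(u) = -6u^2 + 3u.
Then p(4) = -84.

-84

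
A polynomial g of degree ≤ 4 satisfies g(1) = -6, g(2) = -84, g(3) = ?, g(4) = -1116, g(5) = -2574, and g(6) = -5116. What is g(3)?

-382

On equispaced nodes a degree-4 polynomial has vanishing fifth forward difference, so
  - g(1) + 5·g(2) - 10·g(3) + 10·g(4) - 5·g(5) + g(6) = 0.
Substituting the known values and solving for g(3):
  -10·g(3) = 3820
  g(3) = -382.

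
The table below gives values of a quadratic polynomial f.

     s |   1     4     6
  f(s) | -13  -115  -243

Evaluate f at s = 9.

-525

Write f(s) = as^2 + bs + c. Substituting each data point gives a linear system:
  a + b + c = -13
  16a + 4b + c = -115
  36a + 6b + c = -243
Solving the system yields a = -6, b = -4, c = -3.
So f(s) = -6s^2 - 4s - 3.
Then f(9) = -525.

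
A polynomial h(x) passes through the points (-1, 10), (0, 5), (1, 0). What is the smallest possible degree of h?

Forward differences of the values at x = -1, 0, 1:
  h  : 10  5  0
  Δ  : -5  -5
  Δ^2: 0
The first differences are constant (-5) and nonzero, while all higher differences vanish, so the minimal degree is 1.

1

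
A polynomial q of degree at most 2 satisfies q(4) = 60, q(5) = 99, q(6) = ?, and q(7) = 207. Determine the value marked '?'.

148

On equispaced nodes a degree-2 polynomial has vanishing third forward difference, so
  - q(4) + 3·q(5) - 3·q(6) + q(7) = 0.
Substituting the known values and solving for q(6):
  -3·q(6) = -444
  q(6) = 148.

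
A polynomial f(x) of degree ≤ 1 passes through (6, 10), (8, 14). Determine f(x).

f(x) = 2x - 2

Write f(x) = ax + b. Substituting each data point gives a linear system:
  6a + b = 10
  8a + b = 14
Solving the system yields a = 2, b = -2.
So f(x) = 2x - 2.
Check: f(8) = 14. ✓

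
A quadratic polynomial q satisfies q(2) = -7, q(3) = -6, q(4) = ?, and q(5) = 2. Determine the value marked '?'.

The 3 known points determine the degree-2 polynomial uniquely.
Write q(u) = au^2 + bu + c. Substituting each data point gives a linear system:
  4a + 2b + c = -7
  9a + 3b + c = -6
  25a + 5b + c = 2
Solving the system yields a = 1, b = -4, c = -3.
So q(u) = u² - 4u - 3.
Then q(4) = -3.

-3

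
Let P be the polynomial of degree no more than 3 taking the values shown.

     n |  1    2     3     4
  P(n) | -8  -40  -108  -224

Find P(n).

P(n) = -2n^3 - 6n^2

Using the Lagrange interpolation formula with nodes 1, 2, 3, 4:
  L_0(n) = (n - 2)(n - 3)(n - 4) / -6
  L_1(n) = (n - 1)(n - 3)(n - 4) / 2
  L_2(n) = (n - 1)(n - 2)(n - 4) / -2
  L_3(n) = (n - 1)(n - 2)(n - 3) / 6
Then P(n) = -8·L_0(n) - 40·L_1(n) - 108·L_2(n) - 224·L_3(n).
Expanding and collecting terms gives P(n) = -2n³ - 6n².
Check: P(1) = -8. ✓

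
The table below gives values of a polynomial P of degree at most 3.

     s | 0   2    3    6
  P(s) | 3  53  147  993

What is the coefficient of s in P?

3

Write P(s) = as^3 + bs^2 + cs + d. Substituting each data point gives a linear system:
  d = 3
  8a + 4b + 2c + d = 53
  27a + 9b + 3c + d = 147
  216a + 36b + 6c + d = 993
Solving the system yields a = 4, b = 3, c = 3, d = 3.
So P(s) = 4s^3 + 3s^2 + 3s + 3.
The coefficient of s is 3.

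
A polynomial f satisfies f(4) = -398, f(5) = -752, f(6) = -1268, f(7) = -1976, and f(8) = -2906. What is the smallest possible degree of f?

3

Forward differences of the values at s = 4, 5, 6, 7, 8:
  f  : -398  -752  -1268  -1976  -2906
  Δ  : -354  -516  -708  -930
  Δ^2: -162  -192  -222
  Δ^3: -30  -30
  Δ^4: 0
The third differences are constant (-30) and nonzero, while all higher differences vanish, so the minimal degree is 3.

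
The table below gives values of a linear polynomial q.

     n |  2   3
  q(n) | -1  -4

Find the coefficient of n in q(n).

-3

Write q(n) = an + b. Substituting each data point gives a linear system:
  2a + b = -1
  3a + b = -4
Solving the system yields a = -3, b = 5.
So q(n) = -3n + 5.
The leading coefficient is -3.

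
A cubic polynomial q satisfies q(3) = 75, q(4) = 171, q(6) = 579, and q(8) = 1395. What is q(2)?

Write q(n) = an^3 + bn^2 + cn + d. Substituting each data point gives a linear system:
  27a + 9b + 3c + d = 75
  64a + 16b + 4c + d = 171
  216a + 36b + 6c + d = 579
  512a + 64b + 8c + d = 1395
Solving the system yields a = 3, b = -3, c = 6, d = 3.
So q(n) = 3n³ - 3n² + 6n + 3.
Then q(2) = 27.

27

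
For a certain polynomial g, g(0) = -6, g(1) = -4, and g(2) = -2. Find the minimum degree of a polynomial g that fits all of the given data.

1

Forward differences of the values at u = 0, 1, 2:
  g  : -6  -4  -2
  Δ  : 2  2
  Δ^2: 0
The first differences are constant (2) and nonzero, while all higher differences vanish, so the minimal degree is 1.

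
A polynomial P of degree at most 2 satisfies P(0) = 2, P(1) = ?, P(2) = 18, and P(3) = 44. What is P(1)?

4

The 3 known points determine the degree-2 polynomial uniquely.
Write P(x) = ax^2 + bx + c. Substituting each data point gives a linear system:
  c = 2
  4a + 2b + c = 18
  9a + 3b + c = 44
Solving the system yields a = 6, b = -4, c = 2.
So P(x) = 6x^2 - 4x + 2.
Then P(1) = 4.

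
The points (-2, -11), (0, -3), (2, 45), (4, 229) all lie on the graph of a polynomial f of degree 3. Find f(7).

970

Write f(x) = ax^3 + bx^2 + cx + d. Substituting each data point gives a linear system:
  -8a + 4b - 2c + d = -11
  d = -3
  8a + 4b + 2c + d = 45
  64a + 16b + 4c + d = 229
Solving the system yields a = 2, b = 5, c = 6, d = -3.
So f(x) = 2x³ + 5x² + 6x - 3.
Then f(7) = 970.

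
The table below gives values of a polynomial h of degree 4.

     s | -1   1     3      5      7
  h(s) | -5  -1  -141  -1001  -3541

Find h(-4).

Using the Lagrange interpolation formula with nodes -1, 1, 3, 5, 7:
  L_0(s) = (s - 1)(s - 3)(s - 5)(s - 7) / 384
  L_1(s) = (s + 1)(s - 3)(s - 5)(s - 7) / -96
  L_2(s) = (s + 1)(s - 1)(s - 5)(s - 7) / 64
  L_3(s) = (s + 1)(s - 1)(s - 3)(s - 7) / -96
  L_4(s) = (s + 1)(s - 1)(s - 3)(s - 5) / 384
Then h(s) = -5·L_0(s) - 1·L_1(s) - 141·L_2(s) - 1001·L_3(s) - 3541·L_4(s).
Expanding and collecting terms gives h(s) = -s⁴ - 4s³ + 4s² + 6s - 6.
Evaluating at s = -4: h(-4) = 34.

34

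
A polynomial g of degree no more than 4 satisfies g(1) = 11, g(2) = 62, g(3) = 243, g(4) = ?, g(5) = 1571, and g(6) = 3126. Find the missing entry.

On equispaced nodes a degree-4 polynomial has vanishing fifth forward difference, so
  - g(1) + 5·g(2) - 10·g(3) + 10·g(4) - 5·g(5) + g(6) = 0.
Substituting the known values and solving for g(4):
  10·g(4) = 6860
  g(4) = 686.

686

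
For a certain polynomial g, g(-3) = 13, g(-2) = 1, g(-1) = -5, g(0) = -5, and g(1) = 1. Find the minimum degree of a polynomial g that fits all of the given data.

Forward differences of the values at s = -3, -2, -1, 0, 1:
  g  : 13  1  -5  -5  1
  Δ  : -12  -6  0  6
  Δ^2: 6  6  6
  Δ^3: 0  0
  Δ^4: 0
The second differences are constant (6) and nonzero, while all higher differences vanish, so the minimal degree is 2.

2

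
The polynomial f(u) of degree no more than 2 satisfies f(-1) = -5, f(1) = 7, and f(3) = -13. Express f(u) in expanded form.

Write f(u) = au^2 + bu + c. Substituting each data point gives a linear system:
  a - b + c = -5
  a + b + c = 7
  9a + 3b + c = -13
Solving the system yields a = -4, b = 6, c = 5.
So f(u) = -4u^2 + 6u + 5.
Check: f(3) = -13. ✓

f(u) = -4u^2 + 6u + 5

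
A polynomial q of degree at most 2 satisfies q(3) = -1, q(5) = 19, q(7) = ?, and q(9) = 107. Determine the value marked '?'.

55

On equispaced nodes a degree-2 polynomial has vanishing third forward difference, so
  - q(3) + 3·q(5) - 3·q(7) + q(9) = 0.
Substituting the known values and solving for q(7):
  -3·q(7) = -165
  q(7) = 55.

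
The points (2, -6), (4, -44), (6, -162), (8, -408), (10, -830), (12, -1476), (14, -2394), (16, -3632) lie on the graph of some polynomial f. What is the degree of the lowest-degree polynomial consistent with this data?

Forward differences of the values at u = 2, 4, 6, 8, 10, 12, 14, 16:
  f  : -6  -44  -162  -408  -830  -1476  -2394  -3632
  Δ  : -38  -118  -246  -422  -646  -918  -1238
  Δ^2: -80  -128  -176  -224  -272  -320
  Δ^3: -48  -48  -48  -48  -48
  Δ^4: 0  0  0  0
  Δ^5: 0  0  0
  Δ^6: 0  0
  Δ^7: 0
The third differences are constant (-48) and nonzero, while all higher differences vanish, so the minimal degree is 3.

3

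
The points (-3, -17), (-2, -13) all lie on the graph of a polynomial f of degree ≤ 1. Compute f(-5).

Write f(n) = an + b. Substituting each data point gives a linear system:
  -3a + b = -17
  -2a + b = -13
Solving the system yields a = 4, b = -5.
So f(n) = 4n - 5.
Then f(-5) = -25.

-25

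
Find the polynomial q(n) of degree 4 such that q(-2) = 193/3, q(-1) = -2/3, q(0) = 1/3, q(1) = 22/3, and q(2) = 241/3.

Using the Lagrange interpolation formula with nodes -2, -1, 0, 1, 2:
  L_0(n) = (n + 1)n(n - 1)(n - 2) / 24
  L_1(n) = (n + 2)n(n - 1)(n - 2) / -6
  L_2(n) = (n + 2)(n + 1)(n - 1)(n - 2) / 4
  L_3(n) = (n + 2)(n + 1)n(n - 2) / -6
  L_4(n) = (n + 2)(n + 1)n(n - 1) / 24
Then q(n) = 193/3·L_0(n) - 2/3·L_1(n) + 1/3·L_2(n) + 22/3·L_3(n) + 241/3·L_4(n).
Expanding and collecting terms gives q(n) = 5n^4 - 2n^2 + 4n + 1/3.
Check: q(-1) = -2/3. ✓

q(n) = 5n^4 - 2n^2 + 4n + 1/3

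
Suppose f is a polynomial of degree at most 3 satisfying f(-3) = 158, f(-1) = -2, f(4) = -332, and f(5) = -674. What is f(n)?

Write f(n) = an^3 + bn^2 + cn + d. Substituting each data point gives a linear system:
  -27a + 9b - 3c + d = 158
  -a + b - c + d = -2
  64a + 16b + 4c + d = -332
  125a + 25b + 5c + d = -674
Solving the system yields a = -6, b = 2, c = 6, d = -4.
So f(n) = -6n³ + 2n² + 6n - 4.
Check: f(5) = -674. ✓

f(n) = -6n^3 + 2n^2 + 6n - 4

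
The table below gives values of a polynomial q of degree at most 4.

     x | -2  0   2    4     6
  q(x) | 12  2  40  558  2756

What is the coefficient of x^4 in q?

2

Write q(x) = ax^4 + bx^3 + cx^2 + dx + e. Substituting each data point gives a linear system:
  16a - 8b + 4c - 2d + e = 12
  e = 2
  16a + 8b + 4c + 2d + e = 40
  256a + 64b + 16c + 4d + e = 558
  1296a + 216b + 36c + 6d + e = 2756
Solving the system yields a = 2, b = 1, c = -2, d = 3, e = 2.
So q(x) = 2x^4 + x^3 - 2x^2 + 3x + 2.
The leading coefficient is 2.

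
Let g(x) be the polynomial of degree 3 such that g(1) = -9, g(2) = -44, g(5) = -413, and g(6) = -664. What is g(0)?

2

Write g(x) = ax^3 + bx^2 + cx + d. Substituting each data point gives a linear system:
  a + b + c + d = -9
  8a + 4b + 2c + d = -44
  125a + 25b + 5c + d = -413
  216a + 36b + 6c + d = -664
Solving the system yields a = -2, b = -6, c = -3, d = 2.
So g(x) = -2x^3 - 6x^2 - 3x + 2.
Then g(0) = 2.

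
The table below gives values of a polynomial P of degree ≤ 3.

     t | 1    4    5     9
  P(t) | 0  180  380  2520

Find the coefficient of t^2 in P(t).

-5

Write P(t) = at^3 + bt^2 + ct + d. Substituting each data point gives a linear system:
  a + b + c + d = 0
  64a + 16b + 4c + d = 180
  125a + 25b + 5c + d = 380
  729a + 81b + 9c + d = 2520
Solving the system yields a = 4, b = -5, c = 1, d = 0.
So P(t) = 4t^3 - 5t^2 + t.
The coefficient of t^2 is -5.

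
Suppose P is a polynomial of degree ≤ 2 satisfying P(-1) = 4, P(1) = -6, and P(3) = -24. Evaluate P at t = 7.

Write P(t) = at^2 + bt + c. Substituting each data point gives a linear system:
  a - b + c = 4
  a + b + c = -6
  9a + 3b + c = -24
Solving the system yields a = -1, b = -5, c = 0.
So P(t) = -t² - 5t.
Then P(7) = -84.

-84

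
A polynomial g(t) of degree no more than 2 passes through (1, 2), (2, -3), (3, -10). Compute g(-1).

Using the Lagrange interpolation formula with nodes 1, 2, 3:
  L_0(t) = (t - 2)(t - 3) / 2
  L_1(t) = (t - 1)(t - 3) / -1
  L_2(t) = (t - 1)(t - 2) / 2
Then g(t) = 2·L_0(t) - 3·L_1(t) - 10·L_2(t).
Expanding and collecting terms gives g(t) = -t^2 - 2t + 5.
Evaluating at t = -1: g(-1) = 6.

6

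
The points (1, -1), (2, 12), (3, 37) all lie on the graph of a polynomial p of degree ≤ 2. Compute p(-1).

9

Write p(x) = ax^2 + bx + c. Substituting each data point gives a linear system:
  a + b + c = -1
  4a + 2b + c = 12
  9a + 3b + c = 37
Solving the system yields a = 6, b = -5, c = -2.
So p(x) = 6x^2 - 5x - 2.
Then p(-1) = 9.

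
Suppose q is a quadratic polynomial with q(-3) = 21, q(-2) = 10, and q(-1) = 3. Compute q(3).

Write q(s) = as^2 + bs + c. Substituting each data point gives a linear system:
  9a - 3b + c = 21
  4a - 2b + c = 10
  a - b + c = 3
Solving the system yields a = 2, b = -1, c = 0.
So q(s) = 2s² - s.
Then q(3) = 15.

15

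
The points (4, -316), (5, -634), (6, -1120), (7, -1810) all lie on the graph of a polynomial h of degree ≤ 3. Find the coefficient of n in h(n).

-6

Write h(n) = an^3 + bn^2 + cn + d. Substituting each data point gives a linear system:
  64a + 16b + 4c + d = -316
  125a + 25b + 5c + d = -634
  216a + 36b + 6c + d = -1120
  343a + 49b + 7c + d = -1810
Solving the system yields a = -6, b = 6, c = -6, d = -4.
So h(n) = -6n^3 + 6n^2 - 6n - 4.
The coefficient of n is -6.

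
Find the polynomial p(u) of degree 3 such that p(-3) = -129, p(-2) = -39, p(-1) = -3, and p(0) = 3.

Write p(u) = au^3 + bu^2 + cu + d. Substituting each data point gives a linear system:
  -27a + 9b - 3c + d = -129
  -8a + 4b - 2c + d = -39
  -a + b - c + d = -3
  d = 3
Solving the system yields a = 4, b = -3, c = -1, d = 3.
So p(u) = 4u³ - 3u² - u + 3.
Check: p(-3) = -129. ✓

p(u) = 4u^3 - 3u^2 - u + 3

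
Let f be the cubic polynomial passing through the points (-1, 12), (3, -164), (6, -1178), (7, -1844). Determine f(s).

Using the Lagrange interpolation formula with nodes -1, 3, 6, 7:
  L_0(s) = (s - 3)(s - 6)(s - 7) / -224
  L_1(s) = (s + 1)(s - 6)(s - 7) / 48
  L_2(s) = (s + 1)(s - 3)(s - 7) / -21
  L_3(s) = (s + 1)(s - 3)(s - 6) / 32
Then f(s) = 12·L_0(s) - 164·L_1(s) - 1178·L_2(s) - 1844·L_3(s).
Expanding and collecting terms gives f(s) = -5s³ - 2s² - 5s + 4.
Check: f(6) = -1178. ✓

f(s) = -5s^3 - 2s^2 - 5s + 4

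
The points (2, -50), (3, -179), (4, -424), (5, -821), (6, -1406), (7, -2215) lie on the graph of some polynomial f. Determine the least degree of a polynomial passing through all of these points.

3

Forward differences of the values at n = 2, 3, 4, 5, 6, 7:
  f  : -50  -179  -424  -821  -1406  -2215
  Δ  : -129  -245  -397  -585  -809
  Δ^2: -116  -152  -188  -224
  Δ^3: -36  -36  -36
  Δ^4: 0  0
  Δ^5: 0
The third differences are constant (-36) and nonzero, while all higher differences vanish, so the minimal degree is 3.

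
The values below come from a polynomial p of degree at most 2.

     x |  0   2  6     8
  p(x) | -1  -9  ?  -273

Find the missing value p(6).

The 3 known points determine the degree-2 polynomial uniquely.
Write p(x) = ax^2 + bx + c. Substituting each data point gives a linear system:
  c = -1
  4a + 2b + c = -9
  64a + 8b + c = -273
Solving the system yields a = -5, b = 6, c = -1.
So p(x) = -5x² + 6x - 1.
Then p(6) = -145.

-145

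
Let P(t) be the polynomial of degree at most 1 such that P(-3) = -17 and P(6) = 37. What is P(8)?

49

Using the Lagrange interpolation formula with nodes -3, 6:
  L_0(t) = (t - 6) / -9
  L_1(t) = (t + 3) / 9
Then P(t) = -17·L_0(t) + 37·L_1(t).
Expanding and collecting terms gives P(t) = 6t + 1.
Evaluating at t = 8: P(8) = 49.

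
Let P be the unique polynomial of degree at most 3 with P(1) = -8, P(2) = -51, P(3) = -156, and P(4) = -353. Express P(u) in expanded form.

Write P(u) = au^3 + bu^2 + cu + d. Substituting each data point gives a linear system:
  a + b + c + d = -8
  8a + 4b + 2c + d = -51
  27a + 9b + 3c + d = -156
  64a + 16b + 4c + d = -353
Solving the system yields a = -5, b = -1, c = -5, d = 3.
So P(u) = -5u^3 - u^2 - 5u + 3.
Check: P(2) = -51. ✓

P(u) = -5u^3 - u^2 - 5u + 3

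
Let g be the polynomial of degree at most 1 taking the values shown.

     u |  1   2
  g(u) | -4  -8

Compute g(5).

-20

Write g(u) = au + b. Substituting each data point gives a linear system:
  a + b = -4
  2a + b = -8
Solving the system yields a = -4, b = 0.
So g(u) = -4u.
Then g(5) = -20.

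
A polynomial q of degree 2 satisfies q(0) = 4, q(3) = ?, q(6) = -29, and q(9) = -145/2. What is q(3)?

The 3 known points determine the degree-2 polynomial uniquely.
Write q(t) = at^2 + bt + c. Substituting each data point gives a linear system:
  c = 4
  36a + 6b + c = -29
  81a + 9b + c = -145/2
Solving the system yields a = -1, b = 1/2, c = 4.
So q(t) = -t^2 + (1/2)t + 4.
Then q(3) = -7/2.

-7/2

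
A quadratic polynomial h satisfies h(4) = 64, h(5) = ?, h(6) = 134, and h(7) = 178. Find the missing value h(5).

96

The 3 known points determine the degree-2 polynomial uniquely.
Write h(x) = ax^2 + bx + c. Substituting each data point gives a linear system:
  16a + 4b + c = 64
  36a + 6b + c = 134
  49a + 7b + c = 178
Solving the system yields a = 3, b = 5, c = -4.
So h(x) = 3x² + 5x - 4.
Then h(5) = 96.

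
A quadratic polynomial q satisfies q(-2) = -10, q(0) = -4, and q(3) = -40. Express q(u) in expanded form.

Write q(u) = au^2 + bu + c. Substituting each data point gives a linear system:
  4a - 2b + c = -10
  c = -4
  9a + 3b + c = -40
Solving the system yields a = -3, b = -3, c = -4.
So q(u) = -3u² - 3u - 4.
Check: q(0) = -4. ✓

q(u) = -3u^2 - 3u - 4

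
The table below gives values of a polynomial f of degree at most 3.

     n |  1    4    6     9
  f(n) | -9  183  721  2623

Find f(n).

Write f(n) = an^3 + bn^2 + cn + d. Substituting each data point gives a linear system:
  a + b + c + d = -9
  64a + 16b + 4c + d = 183
  216a + 36b + 6c + d = 721
  729a + 81b + 9c + d = 2623
Solving the system yields a = 4, b = -3, c = -5, d = -5.
So f(n) = 4n^3 - 3n^2 - 5n - 5.
Check: f(6) = 721. ✓

f(n) = 4n^3 - 3n^2 - 5n - 5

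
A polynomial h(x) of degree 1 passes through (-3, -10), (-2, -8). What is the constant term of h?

-4

Write h(x) = ax + b. Substituting each data point gives a linear system:
  -3a + b = -10
  -2a + b = -8
Solving the system yields a = 2, b = -4.
So h(x) = 2x - 4.
The constant term is -4.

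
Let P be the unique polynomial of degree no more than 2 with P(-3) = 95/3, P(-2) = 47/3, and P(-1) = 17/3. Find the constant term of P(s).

5/3

Write P(s) = as^2 + bs + c. Substituting each data point gives a linear system:
  9a - 3b + c = 95/3
  4a - 2b + c = 47/3
  a - b + c = 17/3
Solving the system yields a = 3, b = -1, c = 5/3.
So P(s) = 3s^2 - s + 5/3.
The constant term is 5/3.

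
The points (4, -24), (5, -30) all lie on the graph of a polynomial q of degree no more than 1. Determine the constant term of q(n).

Write q(n) = an + b. Substituting each data point gives a linear system:
  4a + b = -24
  5a + b = -30
Solving the system yields a = -6, b = 0.
So q(n) = -6n.
The constant term is 0.

0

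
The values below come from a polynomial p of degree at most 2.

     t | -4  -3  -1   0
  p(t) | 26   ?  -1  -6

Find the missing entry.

The 3 known points determine the degree-2 polynomial uniquely.
Write p(t) = at^2 + bt + c. Substituting each data point gives a linear system:
  16a - 4b + c = 26
  a - b + c = -1
  c = -6
Solving the system yields a = 1, b = -4, c = -6.
So p(t) = t^2 - 4t - 6.
Then p(-3) = 15.

15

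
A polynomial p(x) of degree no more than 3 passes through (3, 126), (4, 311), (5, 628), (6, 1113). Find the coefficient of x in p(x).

5

Write p(x) = ax^3 + bx^2 + cx + d. Substituting each data point gives a linear system:
  27a + 9b + 3c + d = 126
  64a + 16b + 4c + d = 311
  125a + 25b + 5c + d = 628
  216a + 36b + 6c + d = 1113
Solving the system yields a = 6, b = -6, c = 5, d = 3.
So p(x) = 6x³ - 6x² + 5x + 3.
The coefficient of x is 5.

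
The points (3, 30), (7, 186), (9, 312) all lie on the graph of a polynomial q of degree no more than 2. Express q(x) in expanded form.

Write q(x) = ax^2 + bx + c. Substituting each data point gives a linear system:
  9a + 3b + c = 30
  49a + 7b + c = 186
  81a + 9b + c = 312
Solving the system yields a = 4, b = -1, c = -3.
So q(x) = 4x^2 - x - 3.
Check: q(9) = 312. ✓

q(x) = 4x^2 - x - 3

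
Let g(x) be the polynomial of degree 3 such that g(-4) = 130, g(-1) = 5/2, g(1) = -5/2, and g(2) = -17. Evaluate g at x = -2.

17

Write g(x) = ax^3 + bx^2 + cx + d. Substituting each data point gives a linear system:
  -64a + 16b - 4c + d = 130
  -a + b - c + d = 5/2
  a + b + c + d = -5/2
  8a + 4b + 2c + d = -17
Solving the system yields a = -2, b = 0, c = -1/2, d = 0.
So g(x) = -2x^3 - (1/2)x.
Then g(-2) = 17.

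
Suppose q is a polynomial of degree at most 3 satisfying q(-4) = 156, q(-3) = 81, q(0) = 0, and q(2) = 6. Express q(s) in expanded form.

Using the Lagrange interpolation formula with nodes -4, -3, 0, 2:
  L_0(s) = (s + 3)s(s - 2) / -24
  L_1(s) = (s + 4)s(s - 2) / 15
  L_2(s) = (s + 4)(s + 3)(s - 2) / -24
  L_3(s) = (s + 4)(s + 3)s / 60
Then q(s) = 156·L_0(s) + 81·L_1(s) + 0·L_2(s) + 6·L_3(s).
Expanding and collecting terms gives q(s) = -s^3 + 5s^2 - 3s.
Check: q(-4) = 156. ✓

q(s) = -s^3 + 5s^2 - 3s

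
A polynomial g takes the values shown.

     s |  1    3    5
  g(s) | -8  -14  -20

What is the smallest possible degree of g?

1

Forward differences of the values at s = 1, 3, 5:
  g  : -8  -14  -20
  Δ  : -6  -6
  Δ^2: 0
The first differences are constant (-6) and nonzero, while all higher differences vanish, so the minimal degree is 1.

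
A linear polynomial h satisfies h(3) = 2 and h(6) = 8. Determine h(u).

Write h(u) = au + b. Substituting each data point gives a linear system:
  3a + b = 2
  6a + b = 8
Solving the system yields a = 2, b = -4.
So h(u) = 2u - 4.
Check: h(6) = 8. ✓

h(u) = 2u - 4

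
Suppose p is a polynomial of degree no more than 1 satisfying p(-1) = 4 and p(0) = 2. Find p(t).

Write p(t) = at + b. Substituting each data point gives a linear system:
  -a + b = 4
  b = 2
Solving the system yields a = -2, b = 2.
So p(t) = -2t + 2.
Check: p(0) = 2. ✓

p(t) = -2t + 2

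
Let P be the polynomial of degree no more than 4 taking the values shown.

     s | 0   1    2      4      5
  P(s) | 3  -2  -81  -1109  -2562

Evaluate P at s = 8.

-15213

Write P(s) = as^4 + bs^3 + cs^2 + ds + e. Substituting each data point gives a linear system:
  e = 3
  a + b + c + d + e = -2
  16a + 8b + 4c + 2d + e = -81
  256a + 64b + 16c + 4d + e = -1109
  625a + 125b + 25c + 5d + e = -2562
Solving the system yields a = -3, b = -6, c = 2, d = 2, e = 3.
So P(s) = -3s⁴ - 6s³ + 2s² + 2s + 3.
Then P(8) = -15213.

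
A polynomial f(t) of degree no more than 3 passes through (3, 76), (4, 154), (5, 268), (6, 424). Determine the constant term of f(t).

-2

Write f(t) = at^3 + bt^2 + ct + d. Substituting each data point gives a linear system:
  27a + 9b + 3c + d = 76
  64a + 16b + 4c + d = 154
  125a + 25b + 5c + d = 268
  216a + 36b + 6c + d = 424
Solving the system yields a = 1, b = 6, c = -1, d = -2.
So f(t) = t³ + 6t² - t - 2.
The constant term is -2.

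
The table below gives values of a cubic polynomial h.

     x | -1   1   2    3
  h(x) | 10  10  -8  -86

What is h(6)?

Write h(x) = ax^3 + bx^2 + cx + d. Substituting each data point gives a linear system:
  -a + b - c + d = 10
  a + b + c + d = 10
  8a + 4b + 2c + d = -8
  27a + 9b + 3c + d = -86
Solving the system yields a = -6, b = 6, c = 6, d = 4.
So h(x) = -6x³ + 6x² + 6x + 4.
Then h(6) = -1040.

-1040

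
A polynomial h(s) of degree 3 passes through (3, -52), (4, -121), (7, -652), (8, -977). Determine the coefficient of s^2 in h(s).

1

Write h(s) = as^3 + bs^2 + cs + d. Substituting each data point gives a linear system:
  27a + 9b + 3c + d = -52
  64a + 16b + 4c + d = -121
  343a + 49b + 7c + d = -652
  512a + 64b + 8c + d = -977
Solving the system yields a = -2, b = 1, c = -2, d = -1.
So h(s) = -2s^3 + s^2 - 2s - 1.
The coefficient of s^2 is 1.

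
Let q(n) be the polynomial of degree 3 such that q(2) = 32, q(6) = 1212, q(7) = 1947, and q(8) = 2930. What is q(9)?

4197

Write q(n) = an^3 + bn^2 + cn + d. Substituting each data point gives a linear system:
  8a + 4b + 2c + d = 32
  216a + 36b + 6c + d = 1212
  343a + 49b + 7c + d = 1947
  512a + 64b + 8c + d = 2930
Solving the system yields a = 6, b = -2, c = -1, d = -6.
So q(n) = 6n³ - 2n² - n - 6.
Then q(9) = 4197.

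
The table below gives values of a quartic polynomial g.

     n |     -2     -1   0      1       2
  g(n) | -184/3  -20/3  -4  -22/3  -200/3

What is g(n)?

g(n) = -4n^4 - (1/3)n^3 + n^2 - 4

Using the Lagrange interpolation formula with nodes -2, -1, 0, 1, 2:
  L_0(n) = (n + 1)n(n - 1)(n - 2) / 24
  L_1(n) = (n + 2)n(n - 1)(n - 2) / -6
  L_2(n) = (n + 2)(n + 1)(n - 1)(n - 2) / 4
  L_3(n) = (n + 2)(n + 1)n(n - 2) / -6
  L_4(n) = (n + 2)(n + 1)n(n - 1) / 24
Then g(n) = -184/3·L_0(n) - 20/3·L_1(n) - 4·L_2(n) - 22/3·L_3(n) - 200/3·L_4(n).
Expanding and collecting terms gives g(n) = -4n^4 - (1/3)n^3 + n^2 - 4.
Check: g(1) = -22/3. ✓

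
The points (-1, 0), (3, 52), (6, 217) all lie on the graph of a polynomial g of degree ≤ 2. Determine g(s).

Using the Lagrange interpolation formula with nodes -1, 3, 6:
  L_0(s) = (s - 3)(s - 6) / 28
  L_1(s) = (s + 1)(s - 6) / -12
  L_2(s) = (s + 1)(s - 3) / 21
Then g(s) = 0·L_0(s) + 52·L_1(s) + 217·L_2(s).
Expanding and collecting terms gives g(s) = 6s^2 + s - 5.
Check: g(-1) = 0. ✓

g(s) = 6s^2 + s - 5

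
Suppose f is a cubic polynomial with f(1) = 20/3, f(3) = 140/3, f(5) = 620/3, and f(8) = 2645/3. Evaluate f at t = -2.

Write f(t) = at^3 + bt^2 + ct + d. Substituting each data point gives a linear system:
  a + b + c + d = 20/3
  27a + 9b + 3c + d = 140/3
  125a + 25b + 5c + d = 620/3
  512a + 64b + 8c + d = 2645/3
Solving the system yields a = 2, b = -3, c = 6, d = 5/3.
So f(t) = 2t^3 - 3t^2 + 6t + 5/3.
Then f(-2) = -115/3.

-115/3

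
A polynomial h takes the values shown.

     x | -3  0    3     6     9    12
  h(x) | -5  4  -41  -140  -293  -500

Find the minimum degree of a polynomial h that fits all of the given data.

Forward differences of the values at x = -3, 0, 3, 6, 9, 12:
  h  : -5  4  -41  -140  -293  -500
  Δ  : 9  -45  -99  -153  -207
  Δ^2: -54  -54  -54  -54
  Δ^3: 0  0  0
  Δ^4: 0  0
  Δ^5: 0
The second differences are constant (-54) and nonzero, while all higher differences vanish, so the minimal degree is 2.

2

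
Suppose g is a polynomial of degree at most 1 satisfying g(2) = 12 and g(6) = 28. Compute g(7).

Write g(u) = au + b. Substituting each data point gives a linear system:
  2a + b = 12
  6a + b = 28
Solving the system yields a = 4, b = 4.
So g(u) = 4u + 4.
Then g(7) = 32.

32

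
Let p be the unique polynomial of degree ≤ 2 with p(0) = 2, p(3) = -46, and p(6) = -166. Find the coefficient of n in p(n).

-4

Write p(n) = an^2 + bn + c. Substituting each data point gives a linear system:
  c = 2
  9a + 3b + c = -46
  36a + 6b + c = -166
Solving the system yields a = -4, b = -4, c = 2.
So p(n) = -4n^2 - 4n + 2.
The coefficient of n is -4.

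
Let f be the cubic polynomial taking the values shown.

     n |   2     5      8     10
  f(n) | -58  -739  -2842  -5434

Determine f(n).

f(n) = -5n^3 - 4n^2 - 4n + 6

Write f(n) = an^3 + bn^2 + cn + d. Substituting each data point gives a linear system:
  8a + 4b + 2c + d = -58
  125a + 25b + 5c + d = -739
  512a + 64b + 8c + d = -2842
  1000a + 100b + 10c + d = -5434
Solving the system yields a = -5, b = -4, c = -4, d = 6.
So f(n) = -5n^3 - 4n^2 - 4n + 6.
Check: f(5) = -739. ✓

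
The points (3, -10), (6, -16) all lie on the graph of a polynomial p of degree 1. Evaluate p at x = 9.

-22

Using the Lagrange interpolation formula with nodes 3, 6:
  L_0(x) = (x - 6) / -3
  L_1(x) = (x - 3) / 3
Then p(x) = -10·L_0(x) - 16·L_1(x).
Expanding and collecting terms gives p(x) = -2x - 4.
Evaluating at x = 9: p(9) = -22.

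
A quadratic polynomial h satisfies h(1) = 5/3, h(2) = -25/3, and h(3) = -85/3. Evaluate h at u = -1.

Using the Lagrange interpolation formula with nodes 1, 2, 3:
  L_0(u) = (u - 2)(u - 3) / 2
  L_1(u) = (u - 1)(u - 3) / -1
  L_2(u) = (u - 1)(u - 2) / 2
Then h(u) = 5/3·L_0(u) - 25/3·L_1(u) - 85/3·L_2(u).
Expanding and collecting terms gives h(u) = -5u^2 + 5u + 5/3.
Evaluating at u = -1: h(-1) = -25/3.

-25/3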